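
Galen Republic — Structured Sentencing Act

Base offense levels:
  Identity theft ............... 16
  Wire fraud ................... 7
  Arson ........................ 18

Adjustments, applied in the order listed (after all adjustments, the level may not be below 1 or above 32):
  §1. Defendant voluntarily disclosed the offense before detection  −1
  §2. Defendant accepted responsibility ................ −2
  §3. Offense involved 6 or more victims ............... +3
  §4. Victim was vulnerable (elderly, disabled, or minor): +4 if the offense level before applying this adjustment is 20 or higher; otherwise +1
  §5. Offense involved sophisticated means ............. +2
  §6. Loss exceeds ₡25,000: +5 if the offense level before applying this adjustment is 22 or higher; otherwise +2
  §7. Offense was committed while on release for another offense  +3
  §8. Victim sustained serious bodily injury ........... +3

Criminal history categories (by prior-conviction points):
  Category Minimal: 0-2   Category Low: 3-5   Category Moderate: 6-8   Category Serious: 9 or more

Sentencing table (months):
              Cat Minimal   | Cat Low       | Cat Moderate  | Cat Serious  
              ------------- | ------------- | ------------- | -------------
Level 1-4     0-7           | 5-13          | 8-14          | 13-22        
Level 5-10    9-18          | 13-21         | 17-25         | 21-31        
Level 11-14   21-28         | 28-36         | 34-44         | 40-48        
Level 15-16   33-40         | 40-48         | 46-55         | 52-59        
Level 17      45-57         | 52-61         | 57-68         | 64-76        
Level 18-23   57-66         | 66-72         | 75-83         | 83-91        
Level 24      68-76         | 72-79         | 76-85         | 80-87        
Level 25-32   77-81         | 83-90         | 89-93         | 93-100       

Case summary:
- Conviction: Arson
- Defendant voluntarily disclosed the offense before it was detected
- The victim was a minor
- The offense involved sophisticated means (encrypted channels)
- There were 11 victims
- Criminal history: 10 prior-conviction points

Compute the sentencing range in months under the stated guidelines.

Base offense level for arson: 18.
§1 applies: 18 − 1 = 17.
§2 does not apply.
§3 applies: 17 + 3 = 20.
§4 applies (level before this adjustment is 20 ≥ 20, so +4): 20 + 4 = 24.
§5 applies: 24 + 2 = 26.
§7 does not apply.
Final offense level: 26.
Criminal history: 10 prior points → Category Serious (9+).
Level 26 falls in the 25-32 band.
Grid: Level 25-32 × Category Serious = 93-100 months.

93-100 months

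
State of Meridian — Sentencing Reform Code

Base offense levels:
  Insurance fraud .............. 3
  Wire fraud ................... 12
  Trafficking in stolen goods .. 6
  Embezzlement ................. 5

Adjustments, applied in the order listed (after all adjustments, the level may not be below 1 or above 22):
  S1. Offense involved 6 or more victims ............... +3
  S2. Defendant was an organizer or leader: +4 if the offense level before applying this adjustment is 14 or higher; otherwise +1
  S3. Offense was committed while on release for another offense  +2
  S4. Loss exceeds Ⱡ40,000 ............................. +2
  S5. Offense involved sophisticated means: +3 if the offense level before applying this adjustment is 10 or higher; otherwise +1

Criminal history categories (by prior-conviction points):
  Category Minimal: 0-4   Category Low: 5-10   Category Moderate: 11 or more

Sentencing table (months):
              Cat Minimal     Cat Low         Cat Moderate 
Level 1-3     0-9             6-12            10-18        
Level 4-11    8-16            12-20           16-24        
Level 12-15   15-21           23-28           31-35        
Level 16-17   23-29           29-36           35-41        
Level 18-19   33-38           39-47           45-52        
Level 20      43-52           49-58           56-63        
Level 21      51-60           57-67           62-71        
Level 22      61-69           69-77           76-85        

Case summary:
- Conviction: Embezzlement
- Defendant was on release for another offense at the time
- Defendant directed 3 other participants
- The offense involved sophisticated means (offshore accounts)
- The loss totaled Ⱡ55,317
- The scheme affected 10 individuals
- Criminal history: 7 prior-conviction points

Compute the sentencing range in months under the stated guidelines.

29-36 months

Base offense level for embezzlement: 5.
S1 applies: 5 + 3 = 8.
S2 applies (level before this adjustment is 8 < 14, so +1): 8 + 1 = 9.
S3 applies: 9 + 2 = 11.
S4 applies: 11 + 2 = 13.
S5 applies (level before this adjustment is 13 ≥ 10, so +3): 13 + 3 = 16.
Final offense level: 16.
Criminal history: 7 prior points → Category Low (5-10).
Level 16 falls in the 16-17 band.
Grid: Level 16-17 × Category Low = 29-36 months.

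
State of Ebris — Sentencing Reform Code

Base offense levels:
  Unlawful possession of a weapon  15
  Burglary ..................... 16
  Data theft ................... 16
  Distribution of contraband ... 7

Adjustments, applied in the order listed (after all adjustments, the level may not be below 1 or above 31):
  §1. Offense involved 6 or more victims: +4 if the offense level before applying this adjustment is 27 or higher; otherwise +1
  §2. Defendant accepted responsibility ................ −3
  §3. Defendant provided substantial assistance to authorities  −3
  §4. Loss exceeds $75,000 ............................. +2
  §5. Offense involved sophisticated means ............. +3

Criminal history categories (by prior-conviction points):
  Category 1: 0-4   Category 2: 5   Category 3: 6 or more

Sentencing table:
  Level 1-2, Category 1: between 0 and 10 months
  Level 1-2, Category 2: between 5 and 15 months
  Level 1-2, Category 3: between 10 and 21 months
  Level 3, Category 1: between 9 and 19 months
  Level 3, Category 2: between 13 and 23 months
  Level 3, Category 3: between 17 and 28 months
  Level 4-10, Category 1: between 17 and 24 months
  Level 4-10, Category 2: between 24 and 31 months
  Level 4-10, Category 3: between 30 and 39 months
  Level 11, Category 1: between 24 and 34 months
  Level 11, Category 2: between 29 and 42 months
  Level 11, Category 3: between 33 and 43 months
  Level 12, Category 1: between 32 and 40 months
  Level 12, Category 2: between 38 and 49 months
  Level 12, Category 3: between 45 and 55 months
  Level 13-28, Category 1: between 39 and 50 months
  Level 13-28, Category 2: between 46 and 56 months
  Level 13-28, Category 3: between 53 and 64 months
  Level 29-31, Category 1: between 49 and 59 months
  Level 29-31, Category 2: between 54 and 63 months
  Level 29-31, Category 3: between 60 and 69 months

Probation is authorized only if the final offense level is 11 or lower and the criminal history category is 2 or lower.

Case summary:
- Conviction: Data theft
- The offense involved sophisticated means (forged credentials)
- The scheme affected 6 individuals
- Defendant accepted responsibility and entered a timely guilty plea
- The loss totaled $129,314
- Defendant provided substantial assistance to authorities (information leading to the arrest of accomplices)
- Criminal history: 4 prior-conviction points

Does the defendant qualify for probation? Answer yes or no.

Base offense level for data theft: 16.
§1 applies (level before this adjustment is 16 < 27, so +1): 16 + 1 = 17.
§2 applies: 17 − 3 = 14.
§3 applies: 14 − 3 = 11.
§4 applies: 11 + 2 = 13.
§5 applies: 13 + 3 = 16.
Final offense level: 16.
Criminal history: 4 prior points → Category 1 (0-4).
Level 16 falls in the 13-28 band.
Grid: Level 13-28 × Category 1 = 39-50 months.
Probation check: level 16 > 11 and category 1 ≤ 2 → not eligible.

No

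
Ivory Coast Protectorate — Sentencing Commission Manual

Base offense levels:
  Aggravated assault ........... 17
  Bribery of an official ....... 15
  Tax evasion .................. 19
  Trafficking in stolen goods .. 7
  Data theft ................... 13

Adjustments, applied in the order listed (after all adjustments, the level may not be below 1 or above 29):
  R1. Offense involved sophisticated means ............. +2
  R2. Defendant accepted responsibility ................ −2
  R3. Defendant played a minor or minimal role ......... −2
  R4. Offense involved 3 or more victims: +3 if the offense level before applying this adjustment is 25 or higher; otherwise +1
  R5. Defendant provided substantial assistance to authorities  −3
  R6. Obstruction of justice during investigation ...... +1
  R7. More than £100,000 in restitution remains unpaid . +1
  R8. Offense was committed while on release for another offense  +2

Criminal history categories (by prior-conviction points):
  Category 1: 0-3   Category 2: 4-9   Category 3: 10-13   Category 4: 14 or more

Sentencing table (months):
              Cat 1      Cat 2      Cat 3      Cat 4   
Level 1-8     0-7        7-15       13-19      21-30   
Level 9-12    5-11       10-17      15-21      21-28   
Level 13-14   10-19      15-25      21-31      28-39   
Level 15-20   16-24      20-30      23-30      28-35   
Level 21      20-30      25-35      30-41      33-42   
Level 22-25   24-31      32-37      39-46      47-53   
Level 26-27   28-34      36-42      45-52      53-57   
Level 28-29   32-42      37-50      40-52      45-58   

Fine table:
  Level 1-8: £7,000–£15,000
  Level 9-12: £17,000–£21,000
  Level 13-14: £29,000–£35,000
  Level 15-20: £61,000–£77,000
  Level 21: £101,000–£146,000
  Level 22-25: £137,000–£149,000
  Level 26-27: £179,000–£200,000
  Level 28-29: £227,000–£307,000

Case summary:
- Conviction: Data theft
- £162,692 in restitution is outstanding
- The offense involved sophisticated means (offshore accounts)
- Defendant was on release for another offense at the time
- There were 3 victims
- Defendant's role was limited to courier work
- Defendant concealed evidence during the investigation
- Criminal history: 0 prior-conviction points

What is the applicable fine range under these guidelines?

Base offense level for data theft: 13.
R1 applies: 13 + 2 = 15.
R3 applies: 15 − 2 = 13.
R4 applies (level before this adjustment is 13 < 25, so +1): 13 + 1 = 14.
R5 does not apply.
R6 applies: 14 + 1 = 15.
R7 applies: 15 + 1 = 16.
R8 applies: 16 + 2 = 18.
Final offense level: 18.
Level 18 falls in the 15-20 band.
Fine table: Level 15-20 → £61,000–£77,000.

£61,000–£77,000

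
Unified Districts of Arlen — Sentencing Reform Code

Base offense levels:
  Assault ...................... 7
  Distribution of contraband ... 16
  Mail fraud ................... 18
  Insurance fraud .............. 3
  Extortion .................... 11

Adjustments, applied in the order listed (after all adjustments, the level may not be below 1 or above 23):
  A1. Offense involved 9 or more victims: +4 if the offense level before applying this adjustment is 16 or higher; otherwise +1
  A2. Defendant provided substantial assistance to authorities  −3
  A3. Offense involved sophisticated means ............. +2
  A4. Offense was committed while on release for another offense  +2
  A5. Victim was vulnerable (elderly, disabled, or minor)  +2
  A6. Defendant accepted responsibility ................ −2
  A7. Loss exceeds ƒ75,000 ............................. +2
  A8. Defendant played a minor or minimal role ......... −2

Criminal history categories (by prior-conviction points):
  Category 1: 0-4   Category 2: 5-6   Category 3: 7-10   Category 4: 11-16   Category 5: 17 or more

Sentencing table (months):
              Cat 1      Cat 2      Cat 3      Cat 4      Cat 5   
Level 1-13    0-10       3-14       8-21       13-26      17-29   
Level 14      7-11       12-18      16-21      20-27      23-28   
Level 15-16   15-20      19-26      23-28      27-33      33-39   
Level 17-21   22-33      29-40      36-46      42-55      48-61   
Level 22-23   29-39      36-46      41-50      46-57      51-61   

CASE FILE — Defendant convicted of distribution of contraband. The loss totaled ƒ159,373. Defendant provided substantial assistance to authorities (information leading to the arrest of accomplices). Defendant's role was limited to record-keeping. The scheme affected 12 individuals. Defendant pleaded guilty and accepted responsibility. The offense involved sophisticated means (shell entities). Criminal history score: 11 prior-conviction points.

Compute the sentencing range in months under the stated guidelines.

42-55 months

Base offense level for distribution of contraband: 16.
A1 applies (level before this adjustment is 16 ≥ 16, so +4): 16 + 4 = 20.
A2 applies: 20 − 3 = 17.
A3 applies: 17 + 2 = 19.
A4 does not apply.
A5 does not apply.
A6 applies: 19 − 2 = 17.
A7 applies: 17 + 2 = 19.
A8 applies: 19 − 2 = 17.
Final offense level: 17.
Criminal history: 11 prior points → Category 4 (11-16).
Level 17 falls in the 17-21 band.
Grid: Level 17-21 × Category 4 = 42-55 months.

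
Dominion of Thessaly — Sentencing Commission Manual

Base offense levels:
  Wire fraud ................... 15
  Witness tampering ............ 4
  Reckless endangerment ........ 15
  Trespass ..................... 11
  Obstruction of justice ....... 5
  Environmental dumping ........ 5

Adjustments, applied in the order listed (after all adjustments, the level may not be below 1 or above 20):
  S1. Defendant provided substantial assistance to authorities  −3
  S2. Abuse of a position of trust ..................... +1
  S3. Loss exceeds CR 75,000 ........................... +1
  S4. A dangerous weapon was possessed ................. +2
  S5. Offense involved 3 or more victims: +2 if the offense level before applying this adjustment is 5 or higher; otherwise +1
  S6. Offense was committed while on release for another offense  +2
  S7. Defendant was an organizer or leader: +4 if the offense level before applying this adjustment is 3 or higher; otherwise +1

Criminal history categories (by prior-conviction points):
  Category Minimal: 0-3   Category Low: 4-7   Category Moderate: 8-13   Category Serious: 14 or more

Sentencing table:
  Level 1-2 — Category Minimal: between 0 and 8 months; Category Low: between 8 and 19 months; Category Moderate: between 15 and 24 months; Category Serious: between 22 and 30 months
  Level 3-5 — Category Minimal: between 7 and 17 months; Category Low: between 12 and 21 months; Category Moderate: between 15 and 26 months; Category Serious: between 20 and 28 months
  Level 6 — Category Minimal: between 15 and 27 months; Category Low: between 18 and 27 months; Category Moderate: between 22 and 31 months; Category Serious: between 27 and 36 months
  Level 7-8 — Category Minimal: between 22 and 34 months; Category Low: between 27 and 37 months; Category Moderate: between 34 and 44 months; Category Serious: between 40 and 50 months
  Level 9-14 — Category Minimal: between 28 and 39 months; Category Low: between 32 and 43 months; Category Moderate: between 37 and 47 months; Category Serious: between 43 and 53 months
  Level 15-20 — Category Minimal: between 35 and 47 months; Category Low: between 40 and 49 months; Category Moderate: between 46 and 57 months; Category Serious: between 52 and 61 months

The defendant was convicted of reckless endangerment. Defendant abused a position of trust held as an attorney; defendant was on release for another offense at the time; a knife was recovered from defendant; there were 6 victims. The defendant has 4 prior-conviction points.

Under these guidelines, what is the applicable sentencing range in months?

Base offense level for reckless endangerment: 15.
S1 does not apply.
S2 applies: 15 + 1 = 16.
S3 does not apply.
S4 applies: 16 + 2 = 18.
S5 applies (level before this adjustment is 18 ≥ 5, so +2): 18 + 2 = 20.
S6 applies: 20 + 2 = 22.
S7 does not apply.
Level 22 exceeds the maximum of 20; capped at 20.
Final offense level: 20.
Criminal history: 4 prior points → Category Low (4-7).
Level 20 falls in the 15-20 band.
Grid: Level 15-20 × Category Low = 40-49 months.

40-49 months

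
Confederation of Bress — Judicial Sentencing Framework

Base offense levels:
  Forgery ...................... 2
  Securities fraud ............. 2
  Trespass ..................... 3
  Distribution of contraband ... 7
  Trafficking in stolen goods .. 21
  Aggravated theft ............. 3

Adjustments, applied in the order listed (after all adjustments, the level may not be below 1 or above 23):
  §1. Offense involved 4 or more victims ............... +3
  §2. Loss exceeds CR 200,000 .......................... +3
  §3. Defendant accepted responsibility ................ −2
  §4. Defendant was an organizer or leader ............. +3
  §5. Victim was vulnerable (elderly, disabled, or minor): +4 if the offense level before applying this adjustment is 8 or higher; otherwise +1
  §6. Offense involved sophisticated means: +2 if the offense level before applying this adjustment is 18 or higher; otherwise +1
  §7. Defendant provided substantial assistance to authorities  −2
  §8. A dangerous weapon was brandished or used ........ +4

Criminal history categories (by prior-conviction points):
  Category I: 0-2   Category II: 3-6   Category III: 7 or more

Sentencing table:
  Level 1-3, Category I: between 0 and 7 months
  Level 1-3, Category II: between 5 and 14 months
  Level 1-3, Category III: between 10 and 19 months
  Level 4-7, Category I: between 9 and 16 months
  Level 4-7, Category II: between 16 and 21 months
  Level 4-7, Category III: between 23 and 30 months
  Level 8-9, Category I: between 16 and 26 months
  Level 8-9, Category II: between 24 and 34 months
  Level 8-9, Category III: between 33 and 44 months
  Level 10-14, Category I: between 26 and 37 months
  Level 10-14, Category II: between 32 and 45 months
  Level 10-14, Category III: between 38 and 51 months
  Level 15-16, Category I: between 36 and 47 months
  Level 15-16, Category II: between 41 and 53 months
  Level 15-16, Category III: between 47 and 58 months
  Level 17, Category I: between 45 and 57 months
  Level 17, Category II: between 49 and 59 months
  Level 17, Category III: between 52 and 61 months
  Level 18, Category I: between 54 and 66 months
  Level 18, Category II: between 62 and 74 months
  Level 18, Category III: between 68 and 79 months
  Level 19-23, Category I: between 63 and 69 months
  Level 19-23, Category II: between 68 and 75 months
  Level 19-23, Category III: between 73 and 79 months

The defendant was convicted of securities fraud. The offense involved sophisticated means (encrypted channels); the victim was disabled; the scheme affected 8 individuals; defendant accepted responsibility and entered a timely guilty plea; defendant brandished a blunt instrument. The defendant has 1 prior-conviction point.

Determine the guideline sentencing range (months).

16-26 months

Base offense level for securities fraud: 2.
§1 applies: 2 + 3 = 5.
§3 applies: 5 − 2 = 3.
§4 does not apply.
§5 applies (level before this adjustment is 3 < 8, so +1): 3 + 1 = 4.
§6 applies (level before this adjustment is 4 < 18, so +1): 4 + 1 = 5.
§8 applies: 5 + 4 = 9.
Final offense level: 9.
Criminal history: 1 prior point → Category I (0-2).
Level 9 falls in the 8-9 band.
Grid: Level 8-9 × Category I = 16-26 months.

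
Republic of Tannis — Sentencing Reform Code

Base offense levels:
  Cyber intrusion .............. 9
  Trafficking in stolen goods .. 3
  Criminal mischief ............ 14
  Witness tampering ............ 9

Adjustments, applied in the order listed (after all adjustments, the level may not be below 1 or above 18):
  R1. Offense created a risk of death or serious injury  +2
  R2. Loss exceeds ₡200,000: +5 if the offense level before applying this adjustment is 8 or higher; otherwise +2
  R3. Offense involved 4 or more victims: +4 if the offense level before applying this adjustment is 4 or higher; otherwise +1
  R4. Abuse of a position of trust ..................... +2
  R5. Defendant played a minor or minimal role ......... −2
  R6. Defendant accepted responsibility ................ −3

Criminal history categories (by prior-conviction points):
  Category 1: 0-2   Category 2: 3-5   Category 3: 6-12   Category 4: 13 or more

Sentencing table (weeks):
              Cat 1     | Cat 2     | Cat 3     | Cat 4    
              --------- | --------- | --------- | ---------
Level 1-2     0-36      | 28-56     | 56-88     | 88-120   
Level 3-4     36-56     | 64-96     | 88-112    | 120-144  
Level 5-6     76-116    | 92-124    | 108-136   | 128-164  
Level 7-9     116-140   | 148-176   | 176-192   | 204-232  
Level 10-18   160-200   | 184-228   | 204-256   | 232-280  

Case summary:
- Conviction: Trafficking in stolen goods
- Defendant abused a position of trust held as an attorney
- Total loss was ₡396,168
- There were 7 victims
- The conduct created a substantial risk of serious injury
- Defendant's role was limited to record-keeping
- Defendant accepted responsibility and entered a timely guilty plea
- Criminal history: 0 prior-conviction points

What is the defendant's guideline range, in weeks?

116-140 weeks

Base offense level for trafficking in stolen goods: 3.
R1 applies: 3 + 2 = 5.
R2 applies (level before this adjustment is 5 < 8, so +2): 5 + 2 = 7.
R3 applies (level before this adjustment is 7 ≥ 4, so +4): 7 + 4 = 11.
R4 applies: 11 + 2 = 13.
R5 applies: 13 − 2 = 11.
R6 applies: 11 − 3 = 8.
Final offense level: 8.
Criminal history: 0 prior points → Category 1 (0-2).
Level 8 falls in the 7-9 band.
Grid: Level 7-9 × Category 1 = 116-140 weeks.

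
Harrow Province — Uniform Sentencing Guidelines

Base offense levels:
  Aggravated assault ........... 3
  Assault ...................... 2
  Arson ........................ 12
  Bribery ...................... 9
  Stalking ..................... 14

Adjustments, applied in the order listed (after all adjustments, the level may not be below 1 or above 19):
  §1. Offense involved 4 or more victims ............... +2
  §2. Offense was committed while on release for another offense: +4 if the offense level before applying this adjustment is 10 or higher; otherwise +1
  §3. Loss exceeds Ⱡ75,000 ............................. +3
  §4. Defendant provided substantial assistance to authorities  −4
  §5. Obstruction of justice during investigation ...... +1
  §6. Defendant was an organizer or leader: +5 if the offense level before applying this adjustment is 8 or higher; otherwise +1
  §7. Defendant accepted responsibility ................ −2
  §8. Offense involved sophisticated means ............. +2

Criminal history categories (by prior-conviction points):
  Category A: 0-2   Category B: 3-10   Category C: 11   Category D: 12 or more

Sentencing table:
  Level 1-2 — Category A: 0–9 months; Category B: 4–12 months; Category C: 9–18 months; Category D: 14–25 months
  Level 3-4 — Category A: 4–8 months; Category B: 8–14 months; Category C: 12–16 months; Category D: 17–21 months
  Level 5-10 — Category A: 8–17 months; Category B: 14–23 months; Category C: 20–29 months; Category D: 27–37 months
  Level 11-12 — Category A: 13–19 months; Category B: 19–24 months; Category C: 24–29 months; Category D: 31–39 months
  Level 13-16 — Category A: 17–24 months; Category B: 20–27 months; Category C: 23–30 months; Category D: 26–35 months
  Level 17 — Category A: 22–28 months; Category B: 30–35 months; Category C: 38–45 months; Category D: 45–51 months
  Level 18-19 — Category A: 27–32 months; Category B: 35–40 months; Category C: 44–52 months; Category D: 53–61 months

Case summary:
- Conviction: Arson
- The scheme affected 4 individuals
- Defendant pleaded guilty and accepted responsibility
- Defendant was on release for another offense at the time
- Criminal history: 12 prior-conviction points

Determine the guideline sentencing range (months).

Base offense level for arson: 12.
§1 applies: 12 + 2 = 14.
§2 applies (level before this adjustment is 14 ≥ 10, so +4): 14 + 4 = 18.
§3 does not apply.
§5 does not apply.
§6 does not apply.
§7 applies: 18 − 2 = 16.
§8 does not apply.
Final offense level: 16.
Criminal history: 12 prior points → Category D (12+).
Level 16 falls in the 13-16 band.
Grid: Level 13-16 × Category D = 26-35 months.

26-35 months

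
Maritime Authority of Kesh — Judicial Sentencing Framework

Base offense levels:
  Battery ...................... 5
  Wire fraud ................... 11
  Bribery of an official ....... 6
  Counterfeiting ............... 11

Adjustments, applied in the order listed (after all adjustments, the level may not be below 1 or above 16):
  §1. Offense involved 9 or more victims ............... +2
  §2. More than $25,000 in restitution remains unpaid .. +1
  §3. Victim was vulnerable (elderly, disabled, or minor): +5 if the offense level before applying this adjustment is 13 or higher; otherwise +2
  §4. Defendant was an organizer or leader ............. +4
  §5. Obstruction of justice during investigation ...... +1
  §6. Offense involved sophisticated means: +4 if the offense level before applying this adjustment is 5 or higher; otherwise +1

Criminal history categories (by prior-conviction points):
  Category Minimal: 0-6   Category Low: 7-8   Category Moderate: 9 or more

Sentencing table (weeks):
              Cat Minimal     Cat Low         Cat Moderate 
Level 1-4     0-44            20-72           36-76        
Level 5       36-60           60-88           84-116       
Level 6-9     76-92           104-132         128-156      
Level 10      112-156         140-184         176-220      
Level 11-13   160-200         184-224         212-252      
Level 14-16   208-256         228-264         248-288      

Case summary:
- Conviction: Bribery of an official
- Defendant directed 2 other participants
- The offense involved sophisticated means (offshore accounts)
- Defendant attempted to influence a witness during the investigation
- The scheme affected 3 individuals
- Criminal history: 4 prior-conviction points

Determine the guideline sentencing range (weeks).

208-256 weeks

Base offense level for bribery of an official: 6.
§1 does not apply.
§4 applies: 6 + 4 = 10.
§5 applies: 10 + 1 = 11.
§6 applies (level before this adjustment is 11 ≥ 5, so +4): 11 + 4 = 15.
Final offense level: 15.
Criminal history: 4 prior points → Category Minimal (0-6).
Level 15 falls in the 14-16 band.
Grid: Level 14-16 × Category Minimal = 208-256 weeks.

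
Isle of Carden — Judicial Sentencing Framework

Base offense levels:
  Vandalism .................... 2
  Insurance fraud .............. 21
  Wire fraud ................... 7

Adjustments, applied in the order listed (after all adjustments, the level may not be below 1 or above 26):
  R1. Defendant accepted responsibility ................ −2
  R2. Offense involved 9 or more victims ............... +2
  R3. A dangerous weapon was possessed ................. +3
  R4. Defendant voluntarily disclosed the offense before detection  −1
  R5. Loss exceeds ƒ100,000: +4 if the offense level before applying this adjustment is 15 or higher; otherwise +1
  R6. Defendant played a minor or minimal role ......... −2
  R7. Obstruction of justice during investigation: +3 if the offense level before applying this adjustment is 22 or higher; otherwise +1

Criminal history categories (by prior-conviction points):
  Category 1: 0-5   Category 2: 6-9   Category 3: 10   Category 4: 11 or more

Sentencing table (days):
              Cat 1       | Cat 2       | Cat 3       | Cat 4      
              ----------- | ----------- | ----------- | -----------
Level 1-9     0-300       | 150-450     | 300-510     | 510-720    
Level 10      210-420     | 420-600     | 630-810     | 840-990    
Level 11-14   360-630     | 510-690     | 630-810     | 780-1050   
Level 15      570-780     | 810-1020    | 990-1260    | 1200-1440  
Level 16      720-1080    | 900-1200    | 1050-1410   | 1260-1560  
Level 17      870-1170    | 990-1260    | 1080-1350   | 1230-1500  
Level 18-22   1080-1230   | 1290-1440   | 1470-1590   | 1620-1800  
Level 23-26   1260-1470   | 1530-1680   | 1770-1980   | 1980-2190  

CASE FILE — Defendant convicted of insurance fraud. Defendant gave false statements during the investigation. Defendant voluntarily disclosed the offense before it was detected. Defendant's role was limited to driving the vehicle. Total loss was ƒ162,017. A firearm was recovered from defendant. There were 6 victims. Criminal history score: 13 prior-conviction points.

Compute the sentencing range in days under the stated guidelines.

1980-2190 days

Base offense level for insurance fraud: 21.
R3 applies: 21 + 3 = 24.
R4 applies: 24 − 1 = 23.
R5 applies (level before this adjustment is 23 ≥ 15, so +4): 23 + 4 = 27.
R6 applies: 27 − 2 = 25.
R7 applies (level before this adjustment is 25 ≥ 22, so +3): 25 + 3 = 28.
Level 28 exceeds the maximum of 26; capped at 26.
Final offense level: 26.
Criminal history: 13 prior points → Category 4 (11+).
Level 26 falls in the 23-26 band.
Grid: Level 23-26 × Category 4 = 1980-2190 days.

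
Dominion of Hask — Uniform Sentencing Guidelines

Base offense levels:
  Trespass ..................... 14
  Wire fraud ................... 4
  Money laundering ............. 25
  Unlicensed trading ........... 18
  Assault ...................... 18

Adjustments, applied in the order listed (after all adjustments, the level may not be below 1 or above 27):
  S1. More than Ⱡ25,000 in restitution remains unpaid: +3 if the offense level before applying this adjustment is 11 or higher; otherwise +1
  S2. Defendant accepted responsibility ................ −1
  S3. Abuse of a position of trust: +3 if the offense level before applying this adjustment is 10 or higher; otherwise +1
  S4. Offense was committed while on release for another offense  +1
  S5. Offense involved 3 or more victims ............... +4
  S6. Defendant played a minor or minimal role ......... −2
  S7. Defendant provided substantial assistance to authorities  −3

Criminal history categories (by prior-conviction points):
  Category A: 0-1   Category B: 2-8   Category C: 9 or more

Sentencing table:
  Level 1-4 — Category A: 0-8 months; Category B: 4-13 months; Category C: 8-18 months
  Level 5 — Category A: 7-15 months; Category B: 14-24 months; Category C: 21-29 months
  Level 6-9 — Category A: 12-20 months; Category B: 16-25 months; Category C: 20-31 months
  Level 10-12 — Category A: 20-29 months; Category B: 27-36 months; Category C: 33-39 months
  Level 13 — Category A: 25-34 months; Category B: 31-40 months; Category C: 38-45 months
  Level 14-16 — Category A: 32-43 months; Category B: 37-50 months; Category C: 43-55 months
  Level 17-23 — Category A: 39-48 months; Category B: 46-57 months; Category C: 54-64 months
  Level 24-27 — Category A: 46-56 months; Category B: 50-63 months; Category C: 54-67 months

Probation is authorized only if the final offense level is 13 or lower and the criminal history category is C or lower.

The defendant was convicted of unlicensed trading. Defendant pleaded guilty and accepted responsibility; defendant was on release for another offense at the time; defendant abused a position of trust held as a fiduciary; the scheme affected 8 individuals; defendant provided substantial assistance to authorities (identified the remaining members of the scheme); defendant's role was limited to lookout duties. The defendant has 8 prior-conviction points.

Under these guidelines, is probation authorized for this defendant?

Base offense level for unlicensed trading: 18.
S2 applies: 18 − 1 = 17.
S3 applies (level before this adjustment is 17 ≥ 10, so +3): 17 + 3 = 20.
S4 applies: 20 + 1 = 21.
S5 applies: 21 + 4 = 25.
S6 applies: 25 − 2 = 23.
S7 applies: 23 − 3 = 20.
Final offense level: 20.
Criminal history: 8 prior points → Category B (2-8).
Level 20 falls in the 17-23 band.
Grid: Level 17-23 × Category B = 46-57 months.
Probation check: level 20 > 13 and category B ≤ C → not eligible.

No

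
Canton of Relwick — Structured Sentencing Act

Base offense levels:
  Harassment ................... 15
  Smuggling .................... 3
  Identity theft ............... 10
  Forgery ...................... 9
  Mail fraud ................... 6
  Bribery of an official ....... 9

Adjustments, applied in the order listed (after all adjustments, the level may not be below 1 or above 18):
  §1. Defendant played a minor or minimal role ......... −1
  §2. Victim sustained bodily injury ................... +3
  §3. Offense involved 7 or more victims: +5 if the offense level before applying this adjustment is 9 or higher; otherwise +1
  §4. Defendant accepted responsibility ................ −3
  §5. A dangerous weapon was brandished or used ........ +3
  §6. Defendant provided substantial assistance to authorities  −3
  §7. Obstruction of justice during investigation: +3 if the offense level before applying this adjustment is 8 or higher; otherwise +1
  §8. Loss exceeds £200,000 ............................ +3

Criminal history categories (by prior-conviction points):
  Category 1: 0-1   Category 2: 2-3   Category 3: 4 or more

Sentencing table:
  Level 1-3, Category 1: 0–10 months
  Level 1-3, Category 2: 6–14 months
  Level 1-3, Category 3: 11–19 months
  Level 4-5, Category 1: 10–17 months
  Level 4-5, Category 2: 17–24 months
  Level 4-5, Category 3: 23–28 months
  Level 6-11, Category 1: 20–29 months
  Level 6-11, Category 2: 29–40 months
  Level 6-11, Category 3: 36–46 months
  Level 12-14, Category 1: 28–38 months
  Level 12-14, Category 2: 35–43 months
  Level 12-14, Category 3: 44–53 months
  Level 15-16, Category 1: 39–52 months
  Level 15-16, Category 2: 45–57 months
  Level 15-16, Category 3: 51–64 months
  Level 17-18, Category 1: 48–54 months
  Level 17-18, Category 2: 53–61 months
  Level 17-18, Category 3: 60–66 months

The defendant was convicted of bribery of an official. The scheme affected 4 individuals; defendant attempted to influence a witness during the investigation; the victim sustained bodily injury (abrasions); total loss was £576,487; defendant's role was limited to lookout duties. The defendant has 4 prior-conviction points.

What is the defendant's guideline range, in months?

60-66 months

Base offense level for bribery of an official: 9.
§1 applies: 9 − 1 = 8.
§2 applies: 8 + 3 = 11.
§3 does not apply.
§4 does not apply.
§5 does not apply.
§6 does not apply.
§7 applies (level before this adjustment is 11 ≥ 8, so +3): 11 + 3 = 14.
§8 applies: 14 + 3 = 17.
Final offense level: 17.
Criminal history: 4 prior points → Category 3 (4+).
Level 17 falls in the 17-18 band.
Grid: Level 17-18 × Category 3 = 60-66 months.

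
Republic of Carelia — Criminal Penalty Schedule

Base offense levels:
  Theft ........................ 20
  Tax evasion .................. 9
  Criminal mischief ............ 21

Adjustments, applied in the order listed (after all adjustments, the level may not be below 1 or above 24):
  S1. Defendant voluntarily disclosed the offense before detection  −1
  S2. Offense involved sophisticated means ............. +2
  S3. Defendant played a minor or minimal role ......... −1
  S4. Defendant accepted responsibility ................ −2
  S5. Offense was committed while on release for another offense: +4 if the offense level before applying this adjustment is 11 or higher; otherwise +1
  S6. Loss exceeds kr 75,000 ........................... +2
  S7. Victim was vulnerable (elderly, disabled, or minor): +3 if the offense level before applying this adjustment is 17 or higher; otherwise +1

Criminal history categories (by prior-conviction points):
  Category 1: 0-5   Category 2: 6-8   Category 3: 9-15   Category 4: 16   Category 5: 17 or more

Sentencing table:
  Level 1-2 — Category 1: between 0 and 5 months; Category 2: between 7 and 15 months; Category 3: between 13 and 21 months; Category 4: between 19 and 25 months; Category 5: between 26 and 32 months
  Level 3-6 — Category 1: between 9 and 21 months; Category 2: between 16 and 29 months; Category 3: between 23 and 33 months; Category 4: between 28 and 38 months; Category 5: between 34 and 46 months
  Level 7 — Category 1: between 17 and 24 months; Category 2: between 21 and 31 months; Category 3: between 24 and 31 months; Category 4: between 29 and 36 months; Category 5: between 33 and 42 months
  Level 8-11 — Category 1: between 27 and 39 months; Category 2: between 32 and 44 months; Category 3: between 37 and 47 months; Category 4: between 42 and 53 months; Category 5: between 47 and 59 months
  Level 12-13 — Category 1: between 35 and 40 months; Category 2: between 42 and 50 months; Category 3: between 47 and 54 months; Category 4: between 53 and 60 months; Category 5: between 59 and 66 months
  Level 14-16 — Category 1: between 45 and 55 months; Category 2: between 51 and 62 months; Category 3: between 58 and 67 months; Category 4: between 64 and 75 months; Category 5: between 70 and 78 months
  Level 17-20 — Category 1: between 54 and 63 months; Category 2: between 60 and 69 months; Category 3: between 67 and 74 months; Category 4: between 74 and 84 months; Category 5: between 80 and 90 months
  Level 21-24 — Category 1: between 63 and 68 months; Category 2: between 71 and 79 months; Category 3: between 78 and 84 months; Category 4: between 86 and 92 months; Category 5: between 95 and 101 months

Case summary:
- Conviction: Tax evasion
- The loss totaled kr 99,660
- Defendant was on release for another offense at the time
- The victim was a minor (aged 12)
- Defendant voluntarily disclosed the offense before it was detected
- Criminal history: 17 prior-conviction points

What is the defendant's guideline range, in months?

59-66 months

Base offense level for tax evasion: 9.
S1 applies: 9 − 1 = 8.
S3 does not apply.
S4 does not apply.
S5 applies (level before this adjustment is 8 < 11, so +1): 8 + 1 = 9.
S6 applies: 9 + 2 = 11.
S7 applies (level before this adjustment is 11 < 17, so +1): 11 + 1 = 12.
Final offense level: 12.
Criminal history: 17 prior points → Category 5 (17+).
Level 12 falls in the 12-13 band.
Grid: Level 12-13 × Category 5 = 59-66 months.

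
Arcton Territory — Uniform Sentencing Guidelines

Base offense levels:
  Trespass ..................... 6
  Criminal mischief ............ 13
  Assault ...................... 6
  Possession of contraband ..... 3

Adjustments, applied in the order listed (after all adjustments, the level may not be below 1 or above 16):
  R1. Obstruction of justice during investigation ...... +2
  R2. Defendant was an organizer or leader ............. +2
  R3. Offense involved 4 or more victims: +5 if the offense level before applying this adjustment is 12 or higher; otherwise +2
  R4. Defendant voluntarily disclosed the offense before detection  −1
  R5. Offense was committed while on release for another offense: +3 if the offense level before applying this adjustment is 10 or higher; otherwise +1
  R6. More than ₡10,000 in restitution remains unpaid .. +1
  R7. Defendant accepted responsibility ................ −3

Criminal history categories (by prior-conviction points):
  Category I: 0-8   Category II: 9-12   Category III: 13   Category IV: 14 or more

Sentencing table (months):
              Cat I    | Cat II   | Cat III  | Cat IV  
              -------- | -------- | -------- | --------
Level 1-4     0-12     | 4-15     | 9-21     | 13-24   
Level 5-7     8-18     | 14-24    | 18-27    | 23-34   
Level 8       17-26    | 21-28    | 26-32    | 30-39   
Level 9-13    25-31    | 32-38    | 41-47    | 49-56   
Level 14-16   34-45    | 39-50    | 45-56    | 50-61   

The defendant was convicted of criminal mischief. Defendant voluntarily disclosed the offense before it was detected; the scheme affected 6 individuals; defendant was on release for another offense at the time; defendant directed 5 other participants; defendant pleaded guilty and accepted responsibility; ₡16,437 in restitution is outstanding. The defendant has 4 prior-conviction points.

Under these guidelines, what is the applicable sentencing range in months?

34-45 months

Base offense level for criminal mischief: 13.
R2 applies: 13 + 2 = 15.
R3 applies (level before this adjustment is 15 ≥ 12, so +5): 15 + 5 = 20.
R4 applies: 20 − 1 = 19.
R5 applies (level before this adjustment is 19 ≥ 10, so +3): 19 + 3 = 22.
R6 applies: 22 + 1 = 23.
R7 applies: 23 − 3 = 20.
Level 20 exceeds the maximum of 16; capped at 16.
Final offense level: 16.
Criminal history: 4 prior points → Category I (0-8).
Level 16 falls in the 14-16 band.
Grid: Level 14-16 × Category I = 34-45 months.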